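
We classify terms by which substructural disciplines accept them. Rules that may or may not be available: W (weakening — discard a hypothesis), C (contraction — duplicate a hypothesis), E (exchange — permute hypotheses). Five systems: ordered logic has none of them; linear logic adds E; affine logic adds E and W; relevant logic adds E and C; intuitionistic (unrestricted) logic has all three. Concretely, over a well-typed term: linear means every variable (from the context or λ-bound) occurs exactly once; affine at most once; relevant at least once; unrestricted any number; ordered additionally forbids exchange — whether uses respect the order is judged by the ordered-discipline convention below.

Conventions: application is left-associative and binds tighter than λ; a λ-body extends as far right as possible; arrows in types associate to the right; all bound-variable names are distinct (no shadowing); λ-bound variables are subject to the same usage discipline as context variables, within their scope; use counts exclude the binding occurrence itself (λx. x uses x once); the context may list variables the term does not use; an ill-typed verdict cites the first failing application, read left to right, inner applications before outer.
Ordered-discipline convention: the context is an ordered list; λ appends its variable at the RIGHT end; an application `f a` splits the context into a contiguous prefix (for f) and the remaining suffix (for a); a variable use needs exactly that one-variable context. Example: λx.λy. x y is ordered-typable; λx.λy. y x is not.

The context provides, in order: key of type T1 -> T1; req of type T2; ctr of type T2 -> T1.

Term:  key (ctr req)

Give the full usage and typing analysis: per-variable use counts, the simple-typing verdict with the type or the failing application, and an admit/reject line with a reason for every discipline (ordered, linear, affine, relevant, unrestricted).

usage: key ×1; req ×1; ctr ×1
uses in reading order: key, ctr, req
typing: the term checks, with type T1
ordered: ✗ — needs exchange: uses follow key, ctr, req
linear: ✓ — single use per variable (key, req, ctr)
affine: ✓ — at most one use each (key, req, ctr)
relevant: ✓ — key, req, ctr: all used, weakening unneeded
unrestricted: ✓ — simply typable at T1; W, C, E all held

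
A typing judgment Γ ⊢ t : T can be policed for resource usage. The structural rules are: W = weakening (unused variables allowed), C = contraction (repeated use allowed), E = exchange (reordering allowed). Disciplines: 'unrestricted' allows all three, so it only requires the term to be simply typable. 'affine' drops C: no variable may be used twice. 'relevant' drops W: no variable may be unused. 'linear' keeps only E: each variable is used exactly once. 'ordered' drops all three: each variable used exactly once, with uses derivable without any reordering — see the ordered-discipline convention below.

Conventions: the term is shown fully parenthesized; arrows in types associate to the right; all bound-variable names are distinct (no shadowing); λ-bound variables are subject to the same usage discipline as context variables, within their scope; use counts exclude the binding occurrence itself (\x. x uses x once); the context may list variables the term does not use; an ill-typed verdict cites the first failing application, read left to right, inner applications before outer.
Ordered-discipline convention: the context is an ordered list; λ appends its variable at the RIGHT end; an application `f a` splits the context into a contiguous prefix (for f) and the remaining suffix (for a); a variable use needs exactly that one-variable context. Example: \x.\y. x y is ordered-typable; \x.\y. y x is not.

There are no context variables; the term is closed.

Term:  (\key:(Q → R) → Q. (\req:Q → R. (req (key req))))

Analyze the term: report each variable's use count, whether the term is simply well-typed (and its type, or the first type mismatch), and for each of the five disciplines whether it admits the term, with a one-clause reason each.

counts: key (bound)=1; req (bound)=2
order of uses: req, key, req
typing: the term checks, with type ((Q → R) → Q) → (Q → R) → R
ordered: ✗ — req ×2 used more than once (contraction)
linear: ✗ — req ×2 used more than once (contraction)
affine: ✗ — req ×2 used more than once (contraction)
relevant: ✓ — none of key, req goes unused
unrestricted: ✓ — well-typed at ((Q → R) → Q) → (Q → R) → R; no restrictions here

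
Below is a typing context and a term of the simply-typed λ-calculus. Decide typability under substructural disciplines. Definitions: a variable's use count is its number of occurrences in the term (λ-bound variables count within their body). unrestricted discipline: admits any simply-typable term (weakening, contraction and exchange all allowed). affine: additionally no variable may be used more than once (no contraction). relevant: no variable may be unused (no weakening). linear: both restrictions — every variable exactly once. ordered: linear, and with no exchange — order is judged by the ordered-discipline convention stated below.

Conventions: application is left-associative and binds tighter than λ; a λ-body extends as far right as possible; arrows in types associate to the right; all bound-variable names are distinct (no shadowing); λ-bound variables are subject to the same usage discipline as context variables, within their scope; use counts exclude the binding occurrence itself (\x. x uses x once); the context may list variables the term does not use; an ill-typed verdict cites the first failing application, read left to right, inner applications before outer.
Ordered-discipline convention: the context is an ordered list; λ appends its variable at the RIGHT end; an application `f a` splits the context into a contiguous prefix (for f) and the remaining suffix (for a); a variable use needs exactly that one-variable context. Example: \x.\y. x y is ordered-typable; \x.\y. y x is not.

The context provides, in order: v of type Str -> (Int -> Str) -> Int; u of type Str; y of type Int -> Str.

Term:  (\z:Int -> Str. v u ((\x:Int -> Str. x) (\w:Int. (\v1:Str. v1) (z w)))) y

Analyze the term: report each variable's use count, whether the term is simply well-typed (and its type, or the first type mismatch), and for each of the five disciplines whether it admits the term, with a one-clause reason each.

use counts: v: 1×, u: 1×, y: 1×, z (λ-bound): 1×, x (λ-bound): 1×, w (λ-bound): 1×, v1 (λ-bound): 1×
uses in reading order: v, u, x, v1, z, w, y
typing: well-typed at Int
ordered ✓ (single-use (v, u, y, z, x, w, v1), ordered derivation ok)
linear ✓ (v, u, y, z, x, w, v1: one use apiece)
affine ✓ (no duplicate uses among v, u, y, z, x, w, v1)
relevant ✓ (none of v, u, y, z, x, w, v1 goes unused)
unrestricted ✓ (type-checks (Int) and nothing is barred)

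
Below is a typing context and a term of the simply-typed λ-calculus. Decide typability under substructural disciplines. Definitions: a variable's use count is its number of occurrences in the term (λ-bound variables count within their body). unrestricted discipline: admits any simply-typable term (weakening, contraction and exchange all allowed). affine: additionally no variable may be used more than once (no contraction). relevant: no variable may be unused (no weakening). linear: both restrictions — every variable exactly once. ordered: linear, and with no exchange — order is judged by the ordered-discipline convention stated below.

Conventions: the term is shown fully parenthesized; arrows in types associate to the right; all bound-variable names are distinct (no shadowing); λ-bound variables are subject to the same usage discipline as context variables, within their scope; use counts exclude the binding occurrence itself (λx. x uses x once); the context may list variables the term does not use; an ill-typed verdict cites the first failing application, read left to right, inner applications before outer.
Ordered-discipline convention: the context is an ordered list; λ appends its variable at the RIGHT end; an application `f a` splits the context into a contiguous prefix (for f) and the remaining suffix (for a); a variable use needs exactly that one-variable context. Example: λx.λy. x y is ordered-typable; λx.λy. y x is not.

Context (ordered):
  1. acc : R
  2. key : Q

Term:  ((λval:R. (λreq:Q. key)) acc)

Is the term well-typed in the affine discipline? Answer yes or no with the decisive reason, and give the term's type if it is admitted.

yes — at most one use each (acc, key, val, req); term : Q -> Q
variable uses: acc ×1; key ×1; val [bound] ×0; req [bound] ×0
uses in reading order: key, acc
typing: the term checks, with type Q -> Q
per-discipline verdicts: ordered ✗; linear ✗; affine ✓; relevant ✗; unrestricted ✓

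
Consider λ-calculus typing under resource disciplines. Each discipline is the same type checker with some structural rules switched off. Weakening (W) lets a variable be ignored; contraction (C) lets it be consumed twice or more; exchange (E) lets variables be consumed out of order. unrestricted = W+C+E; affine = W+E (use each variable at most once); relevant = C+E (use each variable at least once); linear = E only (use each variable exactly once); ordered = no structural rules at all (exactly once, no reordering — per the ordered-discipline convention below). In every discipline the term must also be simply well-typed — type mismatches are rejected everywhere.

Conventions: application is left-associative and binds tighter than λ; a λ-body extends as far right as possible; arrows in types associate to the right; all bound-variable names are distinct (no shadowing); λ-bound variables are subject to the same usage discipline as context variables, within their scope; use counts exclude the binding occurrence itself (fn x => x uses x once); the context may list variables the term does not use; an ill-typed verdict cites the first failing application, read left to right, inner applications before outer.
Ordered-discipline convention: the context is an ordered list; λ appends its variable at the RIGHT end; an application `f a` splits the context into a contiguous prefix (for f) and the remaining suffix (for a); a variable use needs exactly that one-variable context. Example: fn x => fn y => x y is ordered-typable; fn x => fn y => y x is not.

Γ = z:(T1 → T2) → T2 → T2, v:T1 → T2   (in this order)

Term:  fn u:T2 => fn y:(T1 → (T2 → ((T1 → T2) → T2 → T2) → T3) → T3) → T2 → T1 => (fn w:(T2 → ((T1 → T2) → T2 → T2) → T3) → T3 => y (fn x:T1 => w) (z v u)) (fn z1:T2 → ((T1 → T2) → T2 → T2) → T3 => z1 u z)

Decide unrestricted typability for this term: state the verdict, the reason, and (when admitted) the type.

yes — type-checks (T2 → ((T1 → (T2 → ((T1 → T2) → T2 → T2) → T3) → T3) → T2 → T1) → T1) and nothing is barred; term : T2 → ((T1 → (T2 → ((T1 → T2) → T2 → T2) → T3) → T3) → T2 → T1) → T1
counts: z: 2, v: 1, u (bound): 2, y (bound): 1, w (bound): 1, x (bound): 0, z1 (bound): 1
order of uses: y, w, z, v, u, z1, u, z
typing: the term checks, with type T2 → ((T1 → (T2 → ((T1 → T2) → T2 → T2) → T3) → T3) → T2 → T1) → T1
per-discipline verdicts: ordered ✗ · linear ✗ · affine ✗ · relevant ✗ · unrestricted ✓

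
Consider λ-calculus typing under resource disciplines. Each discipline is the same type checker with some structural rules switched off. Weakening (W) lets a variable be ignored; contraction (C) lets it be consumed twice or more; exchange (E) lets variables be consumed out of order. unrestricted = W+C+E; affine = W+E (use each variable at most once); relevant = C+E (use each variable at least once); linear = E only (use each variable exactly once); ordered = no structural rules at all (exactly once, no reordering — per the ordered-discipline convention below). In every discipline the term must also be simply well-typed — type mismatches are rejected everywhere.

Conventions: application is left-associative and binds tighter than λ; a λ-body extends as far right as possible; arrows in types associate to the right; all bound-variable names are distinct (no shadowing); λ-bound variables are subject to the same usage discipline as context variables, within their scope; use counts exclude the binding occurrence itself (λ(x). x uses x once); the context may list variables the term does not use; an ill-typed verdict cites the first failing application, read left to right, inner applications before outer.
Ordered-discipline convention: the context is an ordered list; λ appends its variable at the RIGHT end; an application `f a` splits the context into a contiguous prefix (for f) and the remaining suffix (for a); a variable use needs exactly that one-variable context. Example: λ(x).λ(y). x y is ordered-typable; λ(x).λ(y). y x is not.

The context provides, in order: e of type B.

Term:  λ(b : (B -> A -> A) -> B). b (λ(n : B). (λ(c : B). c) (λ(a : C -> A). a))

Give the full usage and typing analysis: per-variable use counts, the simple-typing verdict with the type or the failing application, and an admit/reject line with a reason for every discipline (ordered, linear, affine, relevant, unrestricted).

counts: e: 0; b [bound]: 1; n [bound]: 0; c [bound]: 1; a [bound]: 1
use order (left to right): b, c, a
typing: ill-typed: an argument (C -> A) -> C -> A mismatches the expected B
ordered ✗ (fails simple typing)
linear ✗ (a type mismatch blocks all five)
affine ✗ (the type mismatch rejects it)
relevant ✗ (not simply typable)
unrestricted ✗ (fails simple typing)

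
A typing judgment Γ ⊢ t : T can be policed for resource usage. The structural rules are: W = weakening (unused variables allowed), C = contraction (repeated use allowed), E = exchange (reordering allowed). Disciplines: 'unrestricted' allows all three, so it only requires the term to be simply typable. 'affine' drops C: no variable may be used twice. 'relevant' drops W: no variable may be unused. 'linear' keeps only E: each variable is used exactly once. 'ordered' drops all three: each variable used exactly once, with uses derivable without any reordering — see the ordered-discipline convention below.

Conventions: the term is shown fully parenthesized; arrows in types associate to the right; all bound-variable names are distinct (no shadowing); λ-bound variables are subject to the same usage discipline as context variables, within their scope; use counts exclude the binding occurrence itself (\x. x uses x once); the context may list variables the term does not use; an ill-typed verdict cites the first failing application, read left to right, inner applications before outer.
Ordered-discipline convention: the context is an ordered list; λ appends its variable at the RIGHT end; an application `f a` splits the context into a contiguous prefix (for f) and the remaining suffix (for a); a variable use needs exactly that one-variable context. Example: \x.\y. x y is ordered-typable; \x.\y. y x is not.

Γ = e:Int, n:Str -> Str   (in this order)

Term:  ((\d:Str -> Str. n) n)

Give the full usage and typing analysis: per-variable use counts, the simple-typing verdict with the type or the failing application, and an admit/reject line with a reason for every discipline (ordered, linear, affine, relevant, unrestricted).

use counts: e: 0×; n: 2×; d [bound]: 0×
use order (left to right): n, n
typing: the term checks, with type Str -> Str
ordered: ✗ — repeated use of n ×2; needs weakening: e, d unused
linear: ✗ — repeated use of n ×2; needs weakening: e, d unused
affine: ✗ — repeated use of n ×2
relevant: ✗ — needs weakening: e, d unused
unrestricted: ✓ — simply typable at Str -> Str; W, C, E all held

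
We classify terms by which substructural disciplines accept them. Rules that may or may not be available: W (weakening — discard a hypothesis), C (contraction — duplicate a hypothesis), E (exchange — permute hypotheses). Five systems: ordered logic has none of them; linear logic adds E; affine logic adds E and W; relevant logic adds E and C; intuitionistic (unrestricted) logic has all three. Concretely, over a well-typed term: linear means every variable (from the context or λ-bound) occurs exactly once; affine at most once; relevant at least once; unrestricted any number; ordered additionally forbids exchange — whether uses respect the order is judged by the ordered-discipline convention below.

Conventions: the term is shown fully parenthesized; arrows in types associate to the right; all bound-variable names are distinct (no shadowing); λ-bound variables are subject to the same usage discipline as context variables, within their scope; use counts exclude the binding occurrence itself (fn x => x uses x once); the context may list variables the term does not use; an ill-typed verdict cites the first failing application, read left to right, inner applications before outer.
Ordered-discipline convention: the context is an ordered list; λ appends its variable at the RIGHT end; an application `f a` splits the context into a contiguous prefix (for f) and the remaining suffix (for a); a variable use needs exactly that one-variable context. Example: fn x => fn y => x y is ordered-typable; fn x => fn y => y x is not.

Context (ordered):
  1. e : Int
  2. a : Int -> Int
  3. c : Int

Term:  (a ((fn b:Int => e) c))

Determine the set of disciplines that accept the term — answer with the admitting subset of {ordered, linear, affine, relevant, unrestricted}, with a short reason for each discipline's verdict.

admitted in: affine, unrestricted
usage: e=1, a=1, c=1, b [bound]=0
order of uses: a, e, c
typing: well-typed at Int
ordered ✗ (b never used (weakening))
linear ✗ (b never used (weakening))
affine ✓ (none of e, a, c, b used more than once)
relevant ✗ (b never used (weakening))
unrestricted ✓ (well-typed at Int; no restrictions here)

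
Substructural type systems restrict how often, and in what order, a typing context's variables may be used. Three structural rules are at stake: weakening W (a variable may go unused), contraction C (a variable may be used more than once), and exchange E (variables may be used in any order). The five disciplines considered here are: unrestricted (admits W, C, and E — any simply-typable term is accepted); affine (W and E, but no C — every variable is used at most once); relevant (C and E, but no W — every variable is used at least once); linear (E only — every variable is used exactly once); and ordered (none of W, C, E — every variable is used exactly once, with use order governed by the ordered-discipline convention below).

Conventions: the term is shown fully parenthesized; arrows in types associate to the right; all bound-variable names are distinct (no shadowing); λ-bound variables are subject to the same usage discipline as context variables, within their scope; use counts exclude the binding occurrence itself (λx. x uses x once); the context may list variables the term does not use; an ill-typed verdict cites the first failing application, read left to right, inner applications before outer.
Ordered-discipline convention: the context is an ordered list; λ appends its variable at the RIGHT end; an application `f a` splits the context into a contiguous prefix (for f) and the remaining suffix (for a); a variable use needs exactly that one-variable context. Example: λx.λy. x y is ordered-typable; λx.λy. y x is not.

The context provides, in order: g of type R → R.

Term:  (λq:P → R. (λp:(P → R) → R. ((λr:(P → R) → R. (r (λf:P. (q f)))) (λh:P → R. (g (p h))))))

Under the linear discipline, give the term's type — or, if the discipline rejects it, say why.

term : (P → R) → ((P → R) → R) → R
counts: g: 1×; q (λ-bound): 1×; p (λ-bound): 1×; r (λ-bound): 1×; f (λ-bound): 1×; h (λ-bound): 1×
order of uses: r, q, f, g, p, h
typing: the term checks, with type (P → R) → ((P → R) → R) → R
across the five disciplines: ordered ✗ | linear ✓ | affine ✓ | relevant ✓ | unrestricted ✓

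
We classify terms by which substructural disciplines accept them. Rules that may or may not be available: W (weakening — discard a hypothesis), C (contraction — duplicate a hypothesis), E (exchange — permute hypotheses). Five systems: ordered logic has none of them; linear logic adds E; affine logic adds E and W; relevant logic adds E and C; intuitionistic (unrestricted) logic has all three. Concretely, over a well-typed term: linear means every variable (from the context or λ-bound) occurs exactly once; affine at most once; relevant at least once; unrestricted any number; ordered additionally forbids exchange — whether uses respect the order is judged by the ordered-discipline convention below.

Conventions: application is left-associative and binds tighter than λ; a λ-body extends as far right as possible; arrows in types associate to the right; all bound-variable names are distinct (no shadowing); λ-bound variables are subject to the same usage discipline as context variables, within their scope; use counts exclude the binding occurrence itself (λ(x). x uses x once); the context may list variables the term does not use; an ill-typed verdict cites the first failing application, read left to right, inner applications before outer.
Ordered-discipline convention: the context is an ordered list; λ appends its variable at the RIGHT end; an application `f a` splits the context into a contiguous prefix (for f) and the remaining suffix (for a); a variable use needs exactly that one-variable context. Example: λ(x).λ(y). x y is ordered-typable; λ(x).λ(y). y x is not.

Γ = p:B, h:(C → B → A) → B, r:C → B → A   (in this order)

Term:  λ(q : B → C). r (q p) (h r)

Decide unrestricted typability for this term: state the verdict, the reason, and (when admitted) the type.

yes — typability at (B → C) → A is all that's needed; term : (B → C) → A
variable uses: p ×1, h ×1, r ×2, q [bound] ×1
uses in reading order: r, q, p, h, r
typing: ✓ — (B → C) → A
across the five disciplines: ordered ✗ | linear ✗ | affine ✗ | relevant ✓ | unrestricted ✓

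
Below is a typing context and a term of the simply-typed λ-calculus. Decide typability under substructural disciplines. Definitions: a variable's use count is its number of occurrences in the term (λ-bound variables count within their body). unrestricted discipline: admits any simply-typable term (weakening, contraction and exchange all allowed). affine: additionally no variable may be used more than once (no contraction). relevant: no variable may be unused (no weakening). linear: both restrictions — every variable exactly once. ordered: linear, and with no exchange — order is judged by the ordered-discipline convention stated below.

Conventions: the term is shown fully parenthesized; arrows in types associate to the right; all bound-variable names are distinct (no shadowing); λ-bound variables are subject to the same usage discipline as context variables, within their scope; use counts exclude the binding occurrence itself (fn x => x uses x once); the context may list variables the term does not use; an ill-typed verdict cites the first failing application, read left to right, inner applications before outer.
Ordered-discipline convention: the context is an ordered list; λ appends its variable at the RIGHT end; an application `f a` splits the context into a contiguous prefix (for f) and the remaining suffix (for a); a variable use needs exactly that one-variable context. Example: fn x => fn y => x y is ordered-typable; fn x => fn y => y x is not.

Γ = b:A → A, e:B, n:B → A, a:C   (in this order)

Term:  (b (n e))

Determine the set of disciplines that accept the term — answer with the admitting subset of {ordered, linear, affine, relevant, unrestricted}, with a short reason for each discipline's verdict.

accepted by: affine, unrestricted
variable uses: b=1, e=1, n=1, a=0
use order (left to right): b, n, e
typing: ✓ — A
ordered: ✗ — a left unused
linear: ✗ — a left unused
affine: ✓ — none of b, e, n, a used more than once
relevant: ✗ — a left unused
unrestricted: ✓ — typability at A is all that's needed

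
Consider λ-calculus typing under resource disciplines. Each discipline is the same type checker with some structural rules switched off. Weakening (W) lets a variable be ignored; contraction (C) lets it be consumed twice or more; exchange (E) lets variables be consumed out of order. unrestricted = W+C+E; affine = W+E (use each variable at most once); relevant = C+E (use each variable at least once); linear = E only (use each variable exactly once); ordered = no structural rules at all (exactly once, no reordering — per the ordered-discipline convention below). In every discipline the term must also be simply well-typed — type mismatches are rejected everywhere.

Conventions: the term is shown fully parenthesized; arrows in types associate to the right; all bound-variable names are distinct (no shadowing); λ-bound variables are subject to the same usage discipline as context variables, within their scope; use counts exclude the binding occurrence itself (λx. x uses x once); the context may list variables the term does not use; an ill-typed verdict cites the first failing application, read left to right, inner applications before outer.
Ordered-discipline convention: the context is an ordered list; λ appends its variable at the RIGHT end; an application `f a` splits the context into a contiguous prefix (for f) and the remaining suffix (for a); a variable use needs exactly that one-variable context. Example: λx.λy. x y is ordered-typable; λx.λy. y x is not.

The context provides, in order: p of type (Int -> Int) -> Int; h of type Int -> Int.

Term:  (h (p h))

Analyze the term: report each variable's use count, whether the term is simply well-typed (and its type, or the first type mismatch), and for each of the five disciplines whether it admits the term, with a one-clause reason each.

variable uses: p: 1×, h: 2×
use order (left to right): h, p, h
typing: well-typed at Int
ordered: ✗ — uses contraction: h ×2
linear: ✗ — uses contraction: h ×2
affine: ✗ — uses contraction: h ×2
relevant: ✓ — at least one use each (p, h)
unrestricted: ✓ — well-typed at Int; no restrictions here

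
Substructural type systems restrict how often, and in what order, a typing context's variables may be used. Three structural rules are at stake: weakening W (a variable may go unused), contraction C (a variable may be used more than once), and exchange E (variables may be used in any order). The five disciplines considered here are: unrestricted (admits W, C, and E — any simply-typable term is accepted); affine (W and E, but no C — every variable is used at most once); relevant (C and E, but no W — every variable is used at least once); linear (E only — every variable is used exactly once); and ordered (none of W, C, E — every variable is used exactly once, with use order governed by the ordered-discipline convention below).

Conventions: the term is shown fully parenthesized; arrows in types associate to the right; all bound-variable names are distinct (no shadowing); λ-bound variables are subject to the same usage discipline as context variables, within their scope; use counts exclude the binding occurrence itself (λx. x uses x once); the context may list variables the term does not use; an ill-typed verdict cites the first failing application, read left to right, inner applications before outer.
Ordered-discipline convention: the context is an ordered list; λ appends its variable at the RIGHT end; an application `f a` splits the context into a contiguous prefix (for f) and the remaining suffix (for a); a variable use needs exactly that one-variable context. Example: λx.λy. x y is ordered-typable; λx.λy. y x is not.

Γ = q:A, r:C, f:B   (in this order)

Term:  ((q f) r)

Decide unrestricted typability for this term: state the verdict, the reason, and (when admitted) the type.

no — a type mismatch blocks all five
usage: q: 1; r: 1; f: 1
left-to-right use order: q, f, r
typing: ill-typed: non-arrow in function slot: A
summary: ordered ✗ | linear ✗ | affine ✗ | relevant ✗ | unrestricted ✗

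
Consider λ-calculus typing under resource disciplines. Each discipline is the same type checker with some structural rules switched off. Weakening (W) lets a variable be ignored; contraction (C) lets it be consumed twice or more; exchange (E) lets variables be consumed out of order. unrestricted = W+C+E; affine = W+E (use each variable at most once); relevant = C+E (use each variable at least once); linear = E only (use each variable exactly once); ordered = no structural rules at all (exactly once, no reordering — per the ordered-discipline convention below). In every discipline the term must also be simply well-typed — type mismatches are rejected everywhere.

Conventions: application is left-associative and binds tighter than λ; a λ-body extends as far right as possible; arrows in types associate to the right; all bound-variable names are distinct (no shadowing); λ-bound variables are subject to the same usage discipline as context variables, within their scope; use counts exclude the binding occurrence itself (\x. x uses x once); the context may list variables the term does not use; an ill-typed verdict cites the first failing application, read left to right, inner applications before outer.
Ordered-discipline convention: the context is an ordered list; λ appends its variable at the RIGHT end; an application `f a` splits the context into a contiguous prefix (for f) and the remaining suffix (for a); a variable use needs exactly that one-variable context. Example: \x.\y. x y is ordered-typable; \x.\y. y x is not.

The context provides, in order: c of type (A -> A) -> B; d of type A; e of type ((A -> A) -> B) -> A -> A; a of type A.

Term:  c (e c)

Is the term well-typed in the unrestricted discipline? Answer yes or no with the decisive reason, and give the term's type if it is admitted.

yes — type-checks (B) and nothing is barred; term : B
use counts: c=2; d=0; e=1; a=0
left-to-right use order: c, e, c
typing: the term checks, with type B
all disciplines: ordered ✗, linear ✗, affine ✗, relevant ✗, unrestricted ✓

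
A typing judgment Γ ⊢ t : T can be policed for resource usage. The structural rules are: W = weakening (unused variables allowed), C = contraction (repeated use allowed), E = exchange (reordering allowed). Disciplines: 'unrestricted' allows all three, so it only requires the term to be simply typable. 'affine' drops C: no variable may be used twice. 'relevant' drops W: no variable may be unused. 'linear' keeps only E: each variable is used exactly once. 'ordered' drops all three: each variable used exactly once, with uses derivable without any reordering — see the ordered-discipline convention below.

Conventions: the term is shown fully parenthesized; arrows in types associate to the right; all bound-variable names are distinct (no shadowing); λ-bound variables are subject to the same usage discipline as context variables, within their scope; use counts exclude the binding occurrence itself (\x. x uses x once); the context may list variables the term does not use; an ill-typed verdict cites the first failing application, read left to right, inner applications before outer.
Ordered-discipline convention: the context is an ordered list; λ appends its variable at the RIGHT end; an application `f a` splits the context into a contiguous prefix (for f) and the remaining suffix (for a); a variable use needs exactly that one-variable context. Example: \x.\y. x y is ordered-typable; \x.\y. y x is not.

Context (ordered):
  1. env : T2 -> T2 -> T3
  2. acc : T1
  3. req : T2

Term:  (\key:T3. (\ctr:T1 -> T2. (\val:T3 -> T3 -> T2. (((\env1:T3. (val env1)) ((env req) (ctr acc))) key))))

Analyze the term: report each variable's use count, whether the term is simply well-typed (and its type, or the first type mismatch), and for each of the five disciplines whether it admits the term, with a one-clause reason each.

variable uses: env ×1; acc ×1; req ×1; key [bound] ×1; ctr [bound] ×1; val [bound] ×1; env1 [bound] ×1
order of uses: val, env1, env, req, ctr, acc, key
typing: well-typed at T3 -> (T1 -> T2) -> (T3 -> T3 -> T2) -> T2
ordered: ✗, use order val, env1, env, req, ctr, acc, key needs exchange
linear: ✓, single use per variable (env, acc, req, key, ctr, val, env1)
affine: ✓, env, acc, req, key, ctr, val, env1: no repeats, contraction unneeded
relevant: ✓, at least one use each (env, acc, req, key, ctr, val, env1)
unrestricted: ✓, type-checks (T3 -> (T1 -> T2) -> (T3 -> T3 -> T2) -> T2) and nothing is barred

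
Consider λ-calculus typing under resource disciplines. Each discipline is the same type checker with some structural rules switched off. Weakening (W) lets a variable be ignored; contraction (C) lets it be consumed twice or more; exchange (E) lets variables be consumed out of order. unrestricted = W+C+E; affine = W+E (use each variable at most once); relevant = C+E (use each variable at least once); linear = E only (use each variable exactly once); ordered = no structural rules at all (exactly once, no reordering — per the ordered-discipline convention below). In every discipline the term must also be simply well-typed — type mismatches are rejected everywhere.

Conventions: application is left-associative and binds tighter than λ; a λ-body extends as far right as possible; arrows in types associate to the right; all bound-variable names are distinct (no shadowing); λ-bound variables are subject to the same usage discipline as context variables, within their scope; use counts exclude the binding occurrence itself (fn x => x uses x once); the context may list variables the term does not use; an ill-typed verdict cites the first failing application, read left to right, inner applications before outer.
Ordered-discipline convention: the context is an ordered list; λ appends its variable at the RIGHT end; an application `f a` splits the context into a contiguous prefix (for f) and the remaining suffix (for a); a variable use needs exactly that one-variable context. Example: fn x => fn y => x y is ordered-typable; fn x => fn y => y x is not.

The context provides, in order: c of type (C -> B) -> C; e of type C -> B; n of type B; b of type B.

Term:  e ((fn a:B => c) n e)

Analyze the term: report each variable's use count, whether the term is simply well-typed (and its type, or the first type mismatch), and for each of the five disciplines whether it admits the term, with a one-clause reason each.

use counts: c: 1, e: 2, n: 1, b: 0, a (bound): 0
uses in reading order: e, c, n, e
typing: well-typed — term : B
ordered: ✗, e ×2 used more than once (contraction); unused: b, a — weakening required
linear: ✗, e ×2 used more than once (contraction); unused: b, a — weakening required
affine: ✗, e ×2 used more than once (contraction)
relevant: ✗, unused: b, a — weakening required
unrestricted: ✓, simply typable at B; W, C, E all held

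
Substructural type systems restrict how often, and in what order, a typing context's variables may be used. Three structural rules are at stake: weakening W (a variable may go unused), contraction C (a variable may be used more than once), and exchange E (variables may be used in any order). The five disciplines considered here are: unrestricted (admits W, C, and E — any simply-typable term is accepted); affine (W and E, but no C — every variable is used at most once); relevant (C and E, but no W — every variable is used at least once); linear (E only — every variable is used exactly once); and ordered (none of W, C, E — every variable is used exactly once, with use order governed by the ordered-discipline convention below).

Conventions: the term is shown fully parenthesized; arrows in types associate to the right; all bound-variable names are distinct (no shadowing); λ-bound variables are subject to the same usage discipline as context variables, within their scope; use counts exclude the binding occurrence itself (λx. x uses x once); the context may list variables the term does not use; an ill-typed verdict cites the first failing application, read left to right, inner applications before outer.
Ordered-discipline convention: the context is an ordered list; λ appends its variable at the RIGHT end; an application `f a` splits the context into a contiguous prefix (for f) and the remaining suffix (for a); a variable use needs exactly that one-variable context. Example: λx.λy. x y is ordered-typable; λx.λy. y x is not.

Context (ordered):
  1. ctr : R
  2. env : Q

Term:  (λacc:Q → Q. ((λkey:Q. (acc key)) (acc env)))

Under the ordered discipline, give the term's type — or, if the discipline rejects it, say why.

not well-typed under ordered — uses contraction: acc ×2; unused: ctr — weakening required
counts: ctr ×0, env ×1, acc [bound] ×2, key [bound] ×1
order of uses: acc, key, acc, env
typing: well-typed at (Q → Q) → Q
summary: ordered ✗ | linear ✗ | affine ✗ | relevant ✗ | unrestricted ✓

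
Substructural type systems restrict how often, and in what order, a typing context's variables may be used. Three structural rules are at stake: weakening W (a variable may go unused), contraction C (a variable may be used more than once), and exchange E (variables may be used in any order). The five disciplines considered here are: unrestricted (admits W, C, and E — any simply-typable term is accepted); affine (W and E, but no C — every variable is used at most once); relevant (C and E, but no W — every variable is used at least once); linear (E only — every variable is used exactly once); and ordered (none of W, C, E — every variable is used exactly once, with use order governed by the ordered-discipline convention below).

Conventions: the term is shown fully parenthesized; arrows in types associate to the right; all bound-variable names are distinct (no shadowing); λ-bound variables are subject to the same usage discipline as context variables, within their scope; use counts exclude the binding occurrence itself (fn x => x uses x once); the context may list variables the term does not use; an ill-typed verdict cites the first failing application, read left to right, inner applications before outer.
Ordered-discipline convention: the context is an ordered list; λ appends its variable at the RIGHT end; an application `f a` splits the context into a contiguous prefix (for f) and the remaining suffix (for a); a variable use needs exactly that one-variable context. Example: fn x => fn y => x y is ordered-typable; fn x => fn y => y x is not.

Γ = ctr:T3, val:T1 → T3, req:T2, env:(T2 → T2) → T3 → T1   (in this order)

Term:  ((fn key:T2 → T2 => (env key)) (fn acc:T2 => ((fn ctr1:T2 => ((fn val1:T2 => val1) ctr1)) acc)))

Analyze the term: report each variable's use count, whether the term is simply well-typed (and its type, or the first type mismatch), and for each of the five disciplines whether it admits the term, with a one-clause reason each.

counts: ctr: 0×; val: 0×; req: 0×; env: 1×; key (bound): 1×; acc (bound): 1×; ctr1 (bound): 1×; val1 (bound): 1×
left-to-right use order: env, key, val1, ctr1, acc
typing: well-typed at T3 → T1
ordered ✗ (ctr, val, req left unused)
linear ✗ (ctr, val, req left unused)
affine ✓ (no duplicate uses among ctr, val, req, env, key, acc, ctr1, val1)
relevant ✗ (ctr, val, req left unused)
unrestricted ✓ (well-typed at T3 → T1; no restrictions here)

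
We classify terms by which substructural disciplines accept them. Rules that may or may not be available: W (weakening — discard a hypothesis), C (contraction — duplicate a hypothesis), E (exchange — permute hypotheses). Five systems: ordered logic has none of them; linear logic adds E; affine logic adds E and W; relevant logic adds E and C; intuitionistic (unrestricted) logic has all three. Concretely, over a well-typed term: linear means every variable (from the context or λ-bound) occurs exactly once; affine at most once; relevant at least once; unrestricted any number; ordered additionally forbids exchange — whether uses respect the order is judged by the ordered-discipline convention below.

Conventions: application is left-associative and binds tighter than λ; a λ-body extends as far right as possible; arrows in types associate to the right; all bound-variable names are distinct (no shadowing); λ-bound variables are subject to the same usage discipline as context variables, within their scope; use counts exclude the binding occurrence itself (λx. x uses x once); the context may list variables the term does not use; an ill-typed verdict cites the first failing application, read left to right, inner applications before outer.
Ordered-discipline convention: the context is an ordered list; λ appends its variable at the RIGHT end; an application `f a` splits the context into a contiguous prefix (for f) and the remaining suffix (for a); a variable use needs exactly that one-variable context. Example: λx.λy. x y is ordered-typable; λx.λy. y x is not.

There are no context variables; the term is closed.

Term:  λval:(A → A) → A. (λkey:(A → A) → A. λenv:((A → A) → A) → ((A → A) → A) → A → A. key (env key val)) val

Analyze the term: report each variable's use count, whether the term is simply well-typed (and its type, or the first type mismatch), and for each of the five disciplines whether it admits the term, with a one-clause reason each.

usage: val (bound): 2, key (bound): 2, env (bound): 1
left-to-right use order: key, env, key, val, val
typing: well-typed at ((A → A) → A) → (((A → A) → A) → ((A → A) → A) → A → A) → A
ordered: ✗ — uses contraction: val ×2, key ×2
linear: ✗ — uses contraction: val ×2, key ×2
affine: ✗ — uses contraction: val ×2, key ×2
relevant: ✓ — none of val, key, env goes unused
unrestricted: ✓ — type-checks (((A → A) → A) → (((A → A) → A) → ((A → A) → A) → A → A) → A) and nothing is barred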